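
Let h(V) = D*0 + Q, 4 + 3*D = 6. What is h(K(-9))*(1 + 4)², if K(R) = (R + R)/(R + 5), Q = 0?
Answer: 0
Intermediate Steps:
D = ⅔ (D = -4/3 + (⅓)*6 = -4/3 + 2 = ⅔ ≈ 0.66667)
K(R) = 2*R/(5 + R) (K(R) = (2*R)/(5 + R) = 2*R/(5 + R))
h(V) = 0 (h(V) = (⅔)*0 + 0 = 0 + 0 = 0)
h(K(-9))*(1 + 4)² = 0*(1 + 4)² = 0*5² = 0*25 = 0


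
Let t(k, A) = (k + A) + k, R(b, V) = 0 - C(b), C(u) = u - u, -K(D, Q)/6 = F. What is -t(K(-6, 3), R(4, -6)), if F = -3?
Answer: -36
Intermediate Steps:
K(D, Q) = 18 (K(D, Q) = -6*(-3) = 18)
C(u) = 0
R(b, V) = 0 (R(b, V) = 0 - 1*0 = 0 + 0 = 0)
t(k, A) = A + 2*k (t(k, A) = (A + k) + k = A + 2*k)
-t(K(-6, 3), R(4, -6)) = -(0 + 2*18) = -(0 + 36) = -1*36 = -36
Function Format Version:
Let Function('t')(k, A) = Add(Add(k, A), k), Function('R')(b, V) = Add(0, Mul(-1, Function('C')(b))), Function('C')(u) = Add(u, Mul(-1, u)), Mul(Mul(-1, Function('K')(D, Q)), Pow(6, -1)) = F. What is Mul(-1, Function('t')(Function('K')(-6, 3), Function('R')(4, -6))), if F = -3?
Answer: -36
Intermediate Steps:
Function('K')(D, Q) = 18 (Function('K')(D, Q) = Mul(-6, -3) = 18)
Function('C')(u) = 0
Function('R')(b, V) = 0 (Function('R')(b, V) = Add(0, Mul(-1, 0)) = Add(0, 0) = 0)
Function('t')(k, A) = Add(A, Mul(2, k)) (Function('t')(k, A) = Add(Add(A, k), k) = Add(A, Mul(2, k)))
Mul(-1, Function('t')(Function('K')(-6, 3), Function('R')(4, -6))) = Mul(-1, Add(0, Mul(2, 18))) = Mul(-1, Add(0, 36)) = Mul(-1, 36) = -36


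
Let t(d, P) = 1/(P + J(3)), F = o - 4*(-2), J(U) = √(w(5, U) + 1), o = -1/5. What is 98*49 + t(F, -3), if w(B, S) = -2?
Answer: 48017/10 - I/10 ≈ 4801.7 - 0.1*I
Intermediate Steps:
o = -⅕ (o = -1*⅕ = -⅕ ≈ -0.20000)
J(U) = I (J(U) = √(-2 + 1) = √(-1) = I)
F = 39/5 (F = -⅕ - 4*(-2) = -⅕ + 8 = 39/5 ≈ 7.8000)
t(d, P) = 1/(I + P) (t(d, P) = 1/(P + I) = 1/(I + P))
98*49 + t(F, -3) = 98*49 + 1/(I - 3) = 4802 + 1/(-3 + I) = 4802 + (-3 - I)/10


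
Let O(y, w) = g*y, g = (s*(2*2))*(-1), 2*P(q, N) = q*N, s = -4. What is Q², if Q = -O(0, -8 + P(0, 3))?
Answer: 0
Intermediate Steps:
P(q, N) = N*q/2 (P(q, N) = (q*N)/2 = (N*q)/2 = N*q/2)
g = 16 (g = -8*2*(-1) = -4*4*(-1) = -16*(-1) = 16)
O(y, w) = 16*y
Q = 0 (Q = -16*0 = -1*0 = 0)
Q² = 0² = 0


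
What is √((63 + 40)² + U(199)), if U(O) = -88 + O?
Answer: 4*√670 ≈ 103.54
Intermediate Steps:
√((63 + 40)² + U(199)) = √((63 + 40)² + (-88 + 199)) = √(103² + 111) = √(10609 + 111) = √10720 = 4*√670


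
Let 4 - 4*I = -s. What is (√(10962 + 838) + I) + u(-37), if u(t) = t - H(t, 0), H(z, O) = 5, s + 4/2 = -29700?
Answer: -14933/2 + 10*√118 ≈ -7357.9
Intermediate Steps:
s = -29702 (s = -2 - 29700 = -29702)
u(t) = -5 + t (u(t) = t - 1*5 = t - 5 = -5 + t)
I = -14849/2 (I = 1 - (-1)*(-29702)/4 = 1 - ¼*29702 = 1 - 14851/2 = -14849/2 ≈ -7424.5)
(√(10962 + 838) + I) + u(-37) = (√(10962 + 838) - 14849/2) + (-5 - 37) = (√11800 - 14849/2) - 42 = (10*√118 - 14849/2) - 42 = (-14849/2 + 10*√118) - 42 = -14933/2 + 10*√118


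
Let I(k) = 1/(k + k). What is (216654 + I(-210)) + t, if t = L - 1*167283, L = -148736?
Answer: -41733301/420 ≈ -99365.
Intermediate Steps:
I(k) = 1/(2*k)
t = -316019 (t = -148736 - 1*167283 = -148736 - 167283 = -316019)
(216654 + I(-210)) + t = (216654 + (1/2)/(-210)) - 316019 = (216654 + (1/2)*(-1/210)) - 316019 = (216654 - 1/420) - 316019 = 90994679/420 - 316019 = -41733301/420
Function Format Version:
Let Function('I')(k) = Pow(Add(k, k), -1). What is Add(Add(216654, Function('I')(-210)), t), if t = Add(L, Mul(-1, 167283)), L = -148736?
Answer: Rational(-41733301, 420) ≈ -99365.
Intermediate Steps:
Function('I')(k) = Mul(Rational(1, 2), Pow(k, -1)) (Function('I')(k) = Pow(Mul(2, k), -1) = Mul(Rational(1, 2), Pow(k, -1)))
t = -316019 (t = Add(-148736, Mul(-1, 167283)) = Add(-148736, -167283) = -316019)
Add(Add(216654, Function('I')(-210)), t) = Add(Add(216654, Mul(Rational(1, 2), Pow(-210, -1))), -316019) = Add(Add(216654, Mul(Rational(1, 2), Rational(-1, 210))), -316019) = Add(Add(216654, Rational(-1, 420)), -316019) = Add(Rational(90994679, 420), -316019) = Rational(-41733301, 420)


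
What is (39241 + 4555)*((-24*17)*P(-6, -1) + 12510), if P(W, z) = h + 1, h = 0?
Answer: 530019192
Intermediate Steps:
P(W, z) = 1 (P(W, z) = 0 + 1 = 1)
(39241 + 4555)*((-24*17)*P(-6, -1) + 12510) = (39241 + 4555)*(-24*17*1 + 12510) = 43796*(-408*1 + 12510) = 43796*(-408 + 12510) = 43796*12102 = 530019192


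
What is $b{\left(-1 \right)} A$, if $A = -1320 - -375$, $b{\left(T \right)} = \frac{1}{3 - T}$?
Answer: $- \frac{945}{4} \approx -236.25$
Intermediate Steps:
$A = -945$ ($A = -1320 + 375 = -945$)
$b{\left(-1 \right)} A = - \frac{1}{-3 - 1} \left(-945\right) = - \frac{1}{-4} \left(-945\right) = \left(-1\right) \left(- \frac{1}{4}\right) \left(-945\right) = \frac{1}{4} \left(-945\right) = - \frac{945}{4}$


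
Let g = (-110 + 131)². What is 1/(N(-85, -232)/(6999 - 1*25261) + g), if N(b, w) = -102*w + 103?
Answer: 18262/8029775 ≈ 0.0022743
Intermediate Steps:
N(b, w) = 103 - 102*w
g = 441 (g = 21² = 441)
1/(N(-85, -232)/(6999 - 1*25261) + g) = 1/((103 - 102*(-232))/(6999 - 1*25261) + 441) = 1/((103 + 23664)/(6999 - 25261) + 441) = 1/(23767/(-18262) + 441) = 1/(23767*(-1/18262) + 441) = 1/(-23767/18262 + 441) = 1/(8029775/18262) = 18262/8029775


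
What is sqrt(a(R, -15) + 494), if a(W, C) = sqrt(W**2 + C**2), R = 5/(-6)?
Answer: sqrt(17784 + 150*sqrt(13))/6 ≈ 22.562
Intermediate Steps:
R = -5/6 (R = 5*(-1/6) = -5/6 ≈ -0.83333)
a(W, C) = sqrt(C**2 + W**2)
sqrt(a(R, -15) + 494) = sqrt(sqrt((-15)**2 + (-5/6)**2) + 494) = sqrt(sqrt(225 + 25/36) + 494) = sqrt(sqrt(8125/36) + 494) = sqrt(25*sqrt(13)/6 + 494) = sqrt(494 + 25*sqrt(13)/6)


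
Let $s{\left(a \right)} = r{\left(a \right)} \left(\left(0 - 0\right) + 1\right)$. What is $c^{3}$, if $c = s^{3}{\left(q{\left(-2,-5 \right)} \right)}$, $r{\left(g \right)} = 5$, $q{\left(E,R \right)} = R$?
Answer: $1953125$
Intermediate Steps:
$s{\left(a \right)} = 5$ ($s{\left(a \right)} = 5 \left(\left(0 - 0\right) + 1\right) = 5 \left(\left(0 + 0\right) + 1\right) = 5 \left(0 + 1\right) = 5 \cdot 1 = 5$)
$c = 125$ ($c = 5^{3} = 125$)
$c^{3} = 125^{3} = 1953125$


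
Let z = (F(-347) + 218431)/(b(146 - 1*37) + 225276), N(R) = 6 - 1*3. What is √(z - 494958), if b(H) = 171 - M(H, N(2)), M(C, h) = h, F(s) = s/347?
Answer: I*√698783046908538/37574 ≈ 703.53*I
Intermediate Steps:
F(s) = s/347 (F(s) = s*(1/347) = s/347)
N(R) = 3 (N(R) = 6 - 3 = 3)
b(H) = 168 (b(H) = 171 - 1*3 = 171 - 3 = 168)
z = 36405/37574 (z = ((1/347)*(-347) + 218431)/(168 + 225276) = (-1 + 218431)/225444 = 218430*(1/225444) = 36405/37574 ≈ 0.96889)
√(z - 494958) = √(36405/37574 - 494958) = √(-18597515487/37574) = I*√698783046908538/37574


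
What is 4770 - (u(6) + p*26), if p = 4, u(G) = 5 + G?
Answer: 4655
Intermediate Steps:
4770 - (u(6) + p*26) = 4770 - ((5 + 6) + 4*26) = 4770 - (11 + 104) = 4770 - 1*115 = 4770 - 115 = 4655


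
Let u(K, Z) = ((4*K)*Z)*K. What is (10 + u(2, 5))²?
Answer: 8100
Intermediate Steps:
u(K, Z) = 4*Z*K² (u(K, Z) = (4*K*Z)*K = 4*Z*K²)
(10 + u(2, 5))² = (10 + 4*5*2²)² = (10 + 4*5*4)² = (10 + 80)² = 90² = 8100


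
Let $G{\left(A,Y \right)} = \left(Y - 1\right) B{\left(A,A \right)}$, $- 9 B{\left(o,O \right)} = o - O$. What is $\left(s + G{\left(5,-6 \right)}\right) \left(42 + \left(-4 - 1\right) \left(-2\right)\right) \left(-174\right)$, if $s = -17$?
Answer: $153816$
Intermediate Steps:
$B{\left(o,O \right)} = - \frac{o}{9} + \frac{O}{9}$ ($B{\left(o,O \right)} = - \frac{o - O}{9} = - \frac{o}{9} + \frac{O}{9}$)
$G{\left(A,Y \right)} = 0$ ($G{\left(A,Y \right)} = \left(Y - 1\right) \left(- \frac{A}{9} + \frac{A}{9}\right) = \left(-1 + Y\right) 0 = 0$)
$\left(s + G{\left(5,-6 \right)}\right) \left(42 + \left(-4 - 1\right) \left(-2\right)\right) \left(-174\right) = \left(-17 + 0\right) \left(42 + \left(-4 - 1\right) \left(-2\right)\right) \left(-174\right) = - 17 \left(42 - -10\right) \left(-174\right) = - 17 \left(42 + 10\right) \left(-174\right) = \left(-17\right) 52 \left(-174\right) = \left(-884\right) \left(-174\right) = 153816$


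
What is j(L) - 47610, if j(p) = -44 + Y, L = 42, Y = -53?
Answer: -47707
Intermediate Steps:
j(p) = -97 (j(p) = -44 - 53 = -97)
j(L) - 47610 = -97 - 47610 = -47707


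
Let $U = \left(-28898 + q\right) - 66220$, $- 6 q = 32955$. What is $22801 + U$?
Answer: $- \frac{155619}{2} \approx -77810.0$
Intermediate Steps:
$q = - \frac{10985}{2}$ ($q = \left(- \frac{1}{6}\right) 32955 = - \frac{10985}{2} \approx -5492.5$)
$U = - \frac{201221}{2}$ ($U = \left(-28898 - \frac{10985}{2}\right) - 66220 = - \frac{68781}{2} - 66220 = - \frac{201221}{2} \approx -1.0061 \cdot 10^{5}$)
$22801 + U = 22801 - \frac{201221}{2} = - \frac{155619}{2}$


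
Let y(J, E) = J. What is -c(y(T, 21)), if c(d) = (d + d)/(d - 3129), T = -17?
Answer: -17/1573 ≈ -0.010807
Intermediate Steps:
c(d) = 2*d/(-3129 + d) (c(d) = (2*d)/(-3129 + d) = 2*d/(-3129 + d))
-c(y(T, 21)) = -2*(-17)/(-3129 - 17) = -2*(-17)/(-3146) = -2*(-17)*(-1)/3146 = -1*17/1573 = -17/1573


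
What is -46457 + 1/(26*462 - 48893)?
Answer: -1713380618/36881 ≈ -46457.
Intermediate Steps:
-46457 + 1/(26*462 - 48893) = -46457 + 1/(12012 - 48893) = -46457 + 1/(-36881) = -46457 - 1/36881 = -1713380618/36881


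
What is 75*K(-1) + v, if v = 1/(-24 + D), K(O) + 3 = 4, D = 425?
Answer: 30076/401 ≈ 75.002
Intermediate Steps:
K(O) = 1 (K(O) = -3 + 4 = 1)
v = 1/401 (v = 1/(-24 + 425) = 1/401 ≈ 0.0024938)
75*K(-1) + v = 75*1 + 1/401 = 75 + 1/401 = 30076/401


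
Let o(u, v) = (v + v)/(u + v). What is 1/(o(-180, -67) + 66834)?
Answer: 247/16508132 ≈ 1.4962e-5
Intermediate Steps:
o(u, v) = 2*v/(u + v) (o(u, v) = (2*v)/(u + v) = 2*v/(u + v))
1/(o(-180, -67) + 66834) = 1/(2*(-67)/(-180 - 67) + 66834) = 1/(2*(-67)/(-247) + 66834) = 1/(2*(-67)*(-1/247) + 66834) = 1/(134/247 + 66834) = 1/(16508132/247) = 247/16508132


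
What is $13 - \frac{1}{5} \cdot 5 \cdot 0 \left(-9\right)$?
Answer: $0$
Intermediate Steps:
$13 - \frac{1}{5} \cdot 5 \cdot 0 \left(-9\right) = 13 \left(-1\right) \frac{1}{5} \cdot 5 \cdot 0 \left(-9\right) = 13 \left(- \frac{1}{5}\right) 5 \cdot 0 \left(-9\right) = 13 \left(\left(-1\right) 0\right) \left(-9\right) = 13 \cdot 0 \left(-9\right) = 0 \left(-9\right) = 0$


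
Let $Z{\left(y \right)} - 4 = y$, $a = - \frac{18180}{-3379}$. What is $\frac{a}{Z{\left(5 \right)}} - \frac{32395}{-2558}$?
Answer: $\frac{114629865}{8643482} \approx 13.262$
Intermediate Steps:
$a = \frac{18180}{3379}$ ($a = \left(-18180\right) \left(- \frac{1}{3379}\right) = \frac{18180}{3379} \approx 5.3803$)
$Z{\left(y \right)} = 4 + y$
$\frac{a}{Z{\left(5 \right)}} - \frac{32395}{-2558} = \frac{18180}{3379 \left(4 + 5\right)} - \frac{32395}{-2558} = \frac{18180}{3379 \cdot 9} - - \frac{32395}{2558} = \frac{18180}{3379} \cdot \frac{1}{9} + \frac{32395}{2558} = \frac{2020}{3379} + \frac{32395}{2558} = \frac{114629865}{8643482}$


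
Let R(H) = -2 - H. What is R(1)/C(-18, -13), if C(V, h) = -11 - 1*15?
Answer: 3/26 ≈ 0.11538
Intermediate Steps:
C(V, h) = -26 (C(V, h) = -11 - 15 = -26)
R(1)/C(-18, -13) = (-2 - 1*1)/(-26) = (-2 - 1)*(-1/26) = -3*(-1/26) = 3/26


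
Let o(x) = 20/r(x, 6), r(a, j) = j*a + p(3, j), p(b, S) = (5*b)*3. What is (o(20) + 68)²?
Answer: 5053504/1089 ≈ 4640.5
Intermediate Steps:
p(b, S) = 15*b
r(a, j) = 45 + a*j (r(a, j) = j*a + 15*3 = a*j + 45 = 45 + a*j)
o(x) = 20/(45 + 6*x) (o(x) = 20/(45 + x*6) = 20/(45 + 6*x))
(o(20) + 68)² = (20/(3*(15 + 2*20)) + 68)² = (20/(3*(15 + 40)) + 68)² = ((20/3)/55 + 68)² = ((20/3)*(1/55) + 68)² = (4/33 + 68)² = (2248/33)² = 5053504/1089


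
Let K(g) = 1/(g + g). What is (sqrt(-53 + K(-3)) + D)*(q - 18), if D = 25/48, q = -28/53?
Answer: -12275/1272 - 491*I*sqrt(1914)/159 ≈ -9.6502 - 135.1*I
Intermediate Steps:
q = -28/53 (q = -28*1/53 = -28/53 ≈ -0.52830)
K(g) = 1/(2*g)
D = 25/48 (D = 25*(1/48) = 25/48 ≈ 0.52083)
(sqrt(-53 + K(-3)) + D)*(q - 18) = (sqrt(-53 + (1/2)/(-3)) + 25/48)*(-28/53 - 18) = (sqrt(-53 + (1/2)*(-1/3)) + 25/48)*(-982/53) = (sqrt(-53 - 1/6) + 25/48)*(-982/53) = (sqrt(-319/6) + 25/48)*(-982/53) = (I*sqrt(1914)/6 + 25/48)*(-982/53) = (25/48 + I*sqrt(1914)/6)*(-982/53) = -12275/1272 - 491*I*sqrt(1914)/159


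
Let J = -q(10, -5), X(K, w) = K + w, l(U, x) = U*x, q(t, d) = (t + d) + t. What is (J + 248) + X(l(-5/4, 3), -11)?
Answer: 873/4 ≈ 218.25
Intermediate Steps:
q(t, d) = d + 2*t (q(t, d) = (d + t) + t = d + 2*t)
J = -15 (J = -(-5 + 2*10) = -(-5 + 20) = -1*15 = -15)
(J + 248) + X(l(-5/4, 3), -11) = (-15 + 248) + (-5/4*3 - 11) = 233 + (-5*¼*3 - 11) = 233 + (-5/4*3 - 11) = 233 + (-15/4 - 11) = 233 - 59/4 = 873/4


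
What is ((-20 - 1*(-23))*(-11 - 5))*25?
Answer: -1200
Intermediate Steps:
((-20 - 1*(-23))*(-11 - 5))*25 = ((-20 + 23)*(-16))*25 = (3*(-16))*25 = -48*25 = -1200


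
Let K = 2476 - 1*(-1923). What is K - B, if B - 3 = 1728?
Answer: 2668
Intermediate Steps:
K = 4399 (K = 2476 + 1923 = 4399)
B = 1731 (B = 3 + 1728 = 1731)
K - B = 4399 - 1*1731 = 4399 - 1731 = 2668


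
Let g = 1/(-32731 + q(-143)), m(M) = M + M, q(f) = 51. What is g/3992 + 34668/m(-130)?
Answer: -226136867917/1695961280 ≈ -133.34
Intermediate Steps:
m(M) = 2*M
g = -1/32680 (g = 1/(-32731 + 51) = 1/(-32680) = -1/32680 ≈ -3.0600e-5)
g/3992 + 34668/m(-130) = -1/32680/3992 + 34668/((2*(-130))) = -1/32680*1/3992 + 34668/(-260) = -1/130458560 + 34668*(-1/260) = -1/130458560 - 8667/65 = -226136867917/1695961280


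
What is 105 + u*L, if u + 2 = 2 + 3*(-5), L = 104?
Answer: -1455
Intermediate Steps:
u = -15 (u = -2 + (2 + 3*(-5)) = -2 + (2 - 15) = -2 - 13 = -15)
105 + u*L = 105 - 15*104 = 105 - 1560 = -1455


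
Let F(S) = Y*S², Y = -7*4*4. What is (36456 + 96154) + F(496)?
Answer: -27421182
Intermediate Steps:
Y = -112 (Y = -28*4 = -112)
F(S) = -112*S²
(36456 + 96154) + F(496) = (36456 + 96154) - 112*496² = 132610 - 112*246016 = 132610 - 27553792 = -27421182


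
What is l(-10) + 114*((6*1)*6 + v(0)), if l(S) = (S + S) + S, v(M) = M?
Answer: 4074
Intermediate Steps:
l(S) = 3*S (l(S) = 2*S + S = 3*S)
l(-10) + 114*((6*1)*6 + v(0)) = 3*(-10) + 114*((6*1)*6 + 0) = -30 + 114*(6*6 + 0) = -30 + 114*(36 + 0) = -30 + 114*36 = -30 + 4104 = 4074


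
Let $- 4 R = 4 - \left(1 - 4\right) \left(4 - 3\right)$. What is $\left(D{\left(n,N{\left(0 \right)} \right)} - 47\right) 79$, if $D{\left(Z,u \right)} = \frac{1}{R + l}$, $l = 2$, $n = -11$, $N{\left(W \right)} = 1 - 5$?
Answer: $-3397$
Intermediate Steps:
$N{\left(W \right)} = -4$ ($N{\left(W \right)} = 1 - 5 = -4$)
$R = - \frac{7}{4}$ ($R = - \frac{4 - \left(1 - 4\right) \left(4 - 3\right)}{4} = - \frac{4 - \left(-3\right) 1}{4} = - \frac{4 - -3}{4} = - \frac{4 + 3}{4} = \left(- \frac{1}{4}\right) 7 = - \frac{7}{4} \approx -1.75$)
$D{\left(Z,u \right)} = 4$ ($D{\left(Z,u \right)} = \frac{1}{- \frac{7}{4} + 2} = \frac{1}{\frac{1}{4}} = 4$)
$\left(D{\left(n,N{\left(0 \right)} \right)} - 47\right) 79 = \left(4 - 47\right) 79 = \left(-43\right) 79 = -3397$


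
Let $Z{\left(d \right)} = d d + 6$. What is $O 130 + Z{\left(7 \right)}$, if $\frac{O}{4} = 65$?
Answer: $33855$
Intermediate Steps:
$O = 260$ ($O = 4 \cdot 65 = 260$)
$Z{\left(d \right)} = 6 + d^{2}$ ($Z{\left(d \right)} = d^{2} + 6 = 6 + d^{2}$)
$O 130 + Z{\left(7 \right)} = 260 \cdot 130 + \left(6 + 7^{2}\right) = 33800 + \left(6 + 49\right) = 33800 + 55 = 33855$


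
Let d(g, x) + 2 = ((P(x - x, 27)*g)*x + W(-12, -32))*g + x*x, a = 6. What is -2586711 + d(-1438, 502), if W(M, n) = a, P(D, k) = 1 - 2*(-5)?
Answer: 11416291231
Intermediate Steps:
P(D, k) = 11 (P(D, k) = 1 + 10 = 11)
W(M, n) = 6
d(g, x) = -2 + x² + g*(6 + 11*g*x) (d(g, x) = -2 + (((11*g)*x + 6)*g + x*x) = -2 + ((11*g*x + 6)*g + x²) = -2 + ((6 + 11*g*x)*g + x²) = -2 + (g*(6 + 11*g*x) + x²) = -2 + (x² + g*(6 + 11*g*x)) = -2 + x² + g*(6 + 11*g*x))
-2586711 + d(-1438, 502) = -2586711 + (-2 + 502² + 6*(-1438) + 11*502*(-1438)²) = -2586711 + (-2 + 252004 - 8628 + 11*502*2067844) = -2586711 + (-2 + 252004 - 8628 + 11418634568) = -2586711 + 11418877942 = 11416291231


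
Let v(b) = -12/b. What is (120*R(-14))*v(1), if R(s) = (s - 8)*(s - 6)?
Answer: -633600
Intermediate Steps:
R(s) = (-8 + s)*(-6 + s)
(120*R(-14))*v(1) = (120*(48 + (-14)² - 14*(-14)))*(-12/1) = (120*(48 + 196 + 196))*(-12*1) = (120*440)*(-12) = 52800*(-12) = -633600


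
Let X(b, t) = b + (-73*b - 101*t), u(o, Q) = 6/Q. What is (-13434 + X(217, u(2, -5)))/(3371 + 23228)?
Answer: -144684/132995 ≈ -1.0879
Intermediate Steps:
X(b, t) = -101*t - 72*b (X(b, t) = b + (-101*t - 73*b) = -101*t - 72*b)
(-13434 + X(217, u(2, -5)))/(3371 + 23228) = (-13434 + (-606/(-5) - 72*217))/(3371 + 23228) = (-13434 + (-606*(-1)/5 - 15624))/26599 = (-13434 + (-101*(-6/5) - 15624))*(1/26599) = (-13434 + (606/5 - 15624))*(1/26599) = (-13434 - 77514/5)*(1/26599) = -144684/5*1/26599 = -144684/132995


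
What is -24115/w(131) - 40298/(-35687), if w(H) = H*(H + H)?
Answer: 522515951/1224849214 ≈ 0.42660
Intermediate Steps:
w(H) = 2*H**2 (w(H) = H*(2*H) = 2*H**2)
-24115/w(131) - 40298/(-35687) = -24115/(2*131**2) - 40298/(-35687) = -24115/(2*17161) - 40298*(-1/35687) = -24115/34322 + 40298/35687 = 522515951/1224849214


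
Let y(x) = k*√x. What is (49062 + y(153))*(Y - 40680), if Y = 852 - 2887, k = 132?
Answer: -2095683330 - 16915140*√17 ≈ -2.1654e+9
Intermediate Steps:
Y = -2035
y(x) = 132*√x
(49062 + y(153))*(Y - 40680) = (49062 + 132*√153)*(-2035 - 40680) = (49062 + 132*(3*√17))*(-42715) = (49062 + 396*√17)*(-42715) = -2095683330 - 16915140*√17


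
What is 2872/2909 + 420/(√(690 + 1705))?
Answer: 2872/2909 + 84*√2395/479 ≈ 9.5694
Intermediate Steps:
2872/2909 + 420/(√(690 + 1705)) = 2872*(1/2909) + 420/(√2395) = 2872/2909 + 420*(√2395/2395) = 2872/2909 + 84*√2395/479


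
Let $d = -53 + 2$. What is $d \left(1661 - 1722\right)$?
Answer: $3111$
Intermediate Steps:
$d = -51$
$d \left(1661 - 1722\right) = - 51 \left(1661 - 1722\right) = \left(-51\right) \left(-61\right) = 3111$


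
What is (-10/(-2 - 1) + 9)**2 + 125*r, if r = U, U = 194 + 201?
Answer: 445744/9 ≈ 49527.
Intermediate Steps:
U = 395
r = 395
(-10/(-2 - 1) + 9)**2 + 125*r = (-10/(-2 - 1) + 9)**2 + 125*395 = (-10/(-3) + 9)**2 + 49375 = (-10*(-1/3) + 9)**2 + 49375 = (10/3 + 9)**2 + 49375 = (37/3)**2 + 49375 = 1369/9 + 49375 = 445744/9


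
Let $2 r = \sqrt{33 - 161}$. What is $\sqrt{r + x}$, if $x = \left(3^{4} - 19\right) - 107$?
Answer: $\sqrt{-45 + 4 i \sqrt{2}} \approx 0.42081 + 6.7214 i$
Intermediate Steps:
$r = 4 i \sqrt{2}$ ($r = \frac{\sqrt{33 - 161}}{2} = \frac{\sqrt{-128}}{2} = \frac{8 i \sqrt{2}}{2} = 4 i \sqrt{2} \approx 5.6569 i$)
$x = -45$ ($x = \left(81 - 19\right) - 107 = 62 - 107 = -45$)
$\sqrt{r + x} = \sqrt{4 i \sqrt{2} - 45} = \sqrt{-45 + 4 i \sqrt{2}}$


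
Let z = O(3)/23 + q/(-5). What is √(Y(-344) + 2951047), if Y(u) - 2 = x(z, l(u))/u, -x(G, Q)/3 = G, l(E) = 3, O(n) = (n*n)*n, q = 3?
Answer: √288648300382455/9890 ≈ 1717.9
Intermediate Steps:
O(n) = n³ (O(n) = n²*n = n³)
z = 66/115 (z = 3³/23 + 3/(-5) = 27*(1/23) + 3*(-⅕) = 27/23 - ⅗ = 66/115 ≈ 0.57391)
x(G, Q) = -3*G
Y(u) = 2 - 198/(115*u) (Y(u) = 2 + (-3*66/115)/u = 2 - 198/(115*u))
√(Y(-344) + 2951047) = √((2 - 198/115/(-344)) + 2951047) = √((2 - 198/115*(-1/344)) + 2951047) = √((2 + 99/19780) + 2951047) = √(39659/19780 + 2951047) = √(58371749319/19780) = √288648300382455/9890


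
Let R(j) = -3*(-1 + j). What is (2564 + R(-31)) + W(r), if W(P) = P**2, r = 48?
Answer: 4964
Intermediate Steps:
R(j) = 3 - 3*j
(2564 + R(-31)) + W(r) = (2564 + (3 - 3*(-31))) + 48**2 = (2564 + (3 + 93)) + 2304 = (2564 + 96) + 2304 = 2660 + 2304 = 4964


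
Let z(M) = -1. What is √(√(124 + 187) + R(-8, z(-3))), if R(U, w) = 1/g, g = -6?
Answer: √(-6 + 36*√311)/6 ≈ 4.1795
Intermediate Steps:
R(U, w) = -⅙ (R(U, w) = 1/(-6) = -⅙)
√(√(124 + 187) + R(-8, z(-3))) = √(√(124 + 187) - ⅙) = √(√311 - ⅙) = √(-⅙ + √311)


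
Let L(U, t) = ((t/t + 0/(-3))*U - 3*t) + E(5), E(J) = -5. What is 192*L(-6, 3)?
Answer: -3840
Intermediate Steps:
L(U, t) = -5 + U - 3*t (L(U, t) = ((t/t + 0/(-3))*U - 3*t) - 5 = ((1 + 0*(-⅓))*U - 3*t) - 5 = ((1 + 0)*U - 3*t) - 5 = (1*U - 3*t) - 5 = (U - 3*t) - 5 = -5 + U - 3*t)
192*L(-6, 3) = 192*(-5 - 6 - 3*3) = 192*(-5 - 6 - 9) = 192*(-20) = -3840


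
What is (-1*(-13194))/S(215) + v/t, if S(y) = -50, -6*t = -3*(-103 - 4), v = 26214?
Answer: -2016579/2675 ≈ -753.86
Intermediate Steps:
t = -107/2 (t = -(-1)*(-103 - 4)/2 = -(-1)*(-107)/2 = -⅙*321 = -107/2 ≈ -53.500)
(-1*(-13194))/S(215) + v/t = -1*(-13194)/(-50) + 26214/(-107/2) = 13194*(-1/50) + 26214*(-2/107) = -6597/25 - 52428/107 = -2016579/2675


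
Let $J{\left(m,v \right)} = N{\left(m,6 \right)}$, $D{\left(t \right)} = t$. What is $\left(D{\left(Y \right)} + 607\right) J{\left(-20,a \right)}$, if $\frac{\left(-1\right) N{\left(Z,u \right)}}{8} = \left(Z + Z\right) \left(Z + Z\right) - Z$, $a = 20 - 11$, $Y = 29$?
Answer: $-8242560$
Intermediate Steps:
$a = 9$
$N{\left(Z,u \right)} = - 32 Z^{2} + 8 Z$ ($N{\left(Z,u \right)} = - 8 \left(\left(Z + Z\right) \left(Z + Z\right) - Z\right) = - 8 \left(2 Z 2 Z - Z\right) = - 8 \left(4 Z^{2} - Z\right) = - 8 \left(- Z + 4 Z^{2}\right) = - 32 Z^{2} + 8 Z$)
$J{\left(m,v \right)} = 8 m \left(1 - 4 m\right)$
$\left(D{\left(Y \right)} + 607\right) J{\left(-20,a \right)} = \left(29 + 607\right) 8 \left(-20\right) \left(1 - -80\right) = 636 \cdot 8 \left(-20\right) \left(1 + 80\right) = 636 \cdot 8 \left(-20\right) 81 = 636 \left(-12960\right) = -8242560$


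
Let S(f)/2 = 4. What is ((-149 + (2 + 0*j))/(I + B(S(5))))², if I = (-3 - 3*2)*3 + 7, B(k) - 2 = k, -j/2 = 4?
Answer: 21609/100 ≈ 216.09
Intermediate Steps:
j = -8 (j = -2*4 = -8)
S(f) = 8 (S(f) = 2*4 = 8)
B(k) = 2 + k
I = -20 (I = (-3 - 6)*3 + 7 = -9*3 + 7 = -27 + 7 = -20)
((-149 + (2 + 0*j))/(I + B(S(5))))² = ((-149 + (2 + 0*(-8)))/(-20 + (2 + 8)))² = ((-149 + (2 + 0))/(-20 + 10))² = ((-149 + 2)/(-10))² = (-147*(-⅒))² = (147/10)² = 21609/100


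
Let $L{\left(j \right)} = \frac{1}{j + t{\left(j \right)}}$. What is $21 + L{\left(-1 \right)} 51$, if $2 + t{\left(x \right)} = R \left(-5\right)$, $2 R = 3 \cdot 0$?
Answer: $4$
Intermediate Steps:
$R = 0$ ($R = \frac{3 \cdot 0}{2} = \frac{1}{2} \cdot 0 = 0$)
$t{\left(x \right)} = -2$ ($t{\left(x \right)} = -2 + 0 \left(-5\right) = -2 + 0 = -2$)
$L{\left(j \right)} = \frac{1}{-2 + j}$ ($L{\left(j \right)} = \frac{1}{j - 2} = \frac{1}{-2 + j}$)
$21 + L{\left(-1 \right)} 51 = 21 + \frac{1}{-2 - 1} \cdot 51 = 21 + \frac{1}{-3} \cdot 51 = 21 - 17 = 4$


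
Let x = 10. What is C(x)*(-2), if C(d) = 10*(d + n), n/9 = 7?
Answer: -1460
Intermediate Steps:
n = 63 (n = 9*7 = 63)
C(d) = 630 + 10*d (C(d) = 10*(d + 63) = 10*(63 + d) = 630 + 10*d)
C(x)*(-2) = (630 + 10*10)*(-2) = (630 + 100)*(-2) = 730*(-2) = -1460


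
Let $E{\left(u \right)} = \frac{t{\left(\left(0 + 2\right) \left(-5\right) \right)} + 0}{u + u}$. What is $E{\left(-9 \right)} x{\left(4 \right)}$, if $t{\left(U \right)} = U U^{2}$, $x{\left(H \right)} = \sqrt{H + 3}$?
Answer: $\frac{500 \sqrt{7}}{9} \approx 146.99$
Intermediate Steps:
$x{\left(H \right)} = \sqrt{3 + H}$
$t{\left(U \right)} = U^{3}$
$E{\left(u \right)} = - \frac{500}{u}$ ($E{\left(u \right)} = \frac{\left(\left(0 + 2\right) \left(-5\right)\right)^{3} + 0}{u + u} = \frac{\left(2 \left(-5\right)\right)^{3} + 0}{2 u} = \left(\left(-10\right)^{3} + 0\right) \frac{1}{2 u} = \left(-1000 + 0\right) \frac{1}{2 u} = - 1000 \frac{1}{2 u} = - \frac{500}{u}$)
$E{\left(-9 \right)} x{\left(4 \right)} = - \frac{500}{-9} \sqrt{3 + 4} = \left(-500\right) \left(- \frac{1}{9}\right) \sqrt{7} = \frac{500 \sqrt{7}}{9}$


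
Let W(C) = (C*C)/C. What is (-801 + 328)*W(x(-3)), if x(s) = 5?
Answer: -2365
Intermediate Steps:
W(C) = C (W(C) = C**2/C = C)
(-801 + 328)*W(x(-3)) = (-801 + 328)*5 = -473*5 = -2365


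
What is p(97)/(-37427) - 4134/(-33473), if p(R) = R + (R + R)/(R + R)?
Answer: 151442864/1252793971 ≈ 0.12088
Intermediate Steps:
p(R) = 1 + R (p(R) = R + (2*R)/((2*R)) = R + (2*R)*(1/(2*R)) = R + 1 = 1 + R)
p(97)/(-37427) - 4134/(-33473) = (1 + 97)/(-37427) - 4134/(-33473) = 98*(-1/37427) - 4134*(-1/33473) = -98/37427 + 4134/33473 = 151442864/1252793971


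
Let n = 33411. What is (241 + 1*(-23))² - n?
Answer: 14113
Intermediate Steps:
(241 + 1*(-23))² - n = (241 + 1*(-23))² - 1*33411 = (241 - 23)² - 33411 = 218² - 33411 = 47524 - 33411 = 14113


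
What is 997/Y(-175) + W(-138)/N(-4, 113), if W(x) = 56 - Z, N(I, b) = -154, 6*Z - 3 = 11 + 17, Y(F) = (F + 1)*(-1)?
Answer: 48231/8932 ≈ 5.3998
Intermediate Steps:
Y(F) = -1 - F (Y(F) = (1 + F)*(-1) = -1 - F)
Z = 31/6 (Z = ½ + (11 + 17)/6 = ½ + (⅙)*28 = ½ + 14/3 = 31/6 ≈ 5.1667)
W(x) = 305/6 (W(x) = 56 - 1*31/6 = 56 - 31/6 = 305/6)
997/Y(-175) + W(-138)/N(-4, 113) = 997/(-1 - 1*(-175)) + (305/6)/(-154) = 997/(-1 + 175) + (305/6)*(-1/154) = 997/174 - 305/924 = 48231/8932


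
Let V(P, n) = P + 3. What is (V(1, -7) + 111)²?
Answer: 13225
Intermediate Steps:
V(P, n) = 3 + P
(V(1, -7) + 111)² = ((3 + 1) + 111)² = (4 + 111)² = 115² = 13225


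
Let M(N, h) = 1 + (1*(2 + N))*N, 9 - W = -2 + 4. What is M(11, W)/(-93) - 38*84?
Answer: -99000/31 ≈ -3193.5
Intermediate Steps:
W = 7 (W = 9 - (-2 + 4) = 9 - 1*2 = 9 - 2 = 7)
M(N, h) = 1 + N*(2 + N) (M(N, h) = 1 + (2 + N)*N = 1 + N*(2 + N))
M(11, W)/(-93) - 38*84 = (1 + 11² + 2*11)/(-93) - 38*84 = (1 + 121 + 22)*(-1/93) - 3192 = 144*(-1/93) - 3192 = -48/31 - 3192 = -99000/31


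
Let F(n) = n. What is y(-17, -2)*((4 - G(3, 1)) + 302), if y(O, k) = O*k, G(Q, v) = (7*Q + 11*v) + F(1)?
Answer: 9282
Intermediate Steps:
G(Q, v) = 1 + 7*Q + 11*v (G(Q, v) = (7*Q + 11*v) + 1 = 1 + 7*Q + 11*v)
y(-17, -2)*((4 - G(3, 1)) + 302) = (-17*(-2))*((4 - (1 + 7*3 + 11*1)) + 302) = 34*((4 - (1 + 21 + 11)) + 302) = 34*((4 - 1*33) + 302) = 34*((4 - 33) + 302) = 34*(-29 + 302) = 34*273 = 9282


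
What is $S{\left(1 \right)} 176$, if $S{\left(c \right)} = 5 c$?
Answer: $880$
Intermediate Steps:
$S{\left(1 \right)} 176 = 5 \cdot 1 \cdot 176 = 5 \cdot 176 = 880$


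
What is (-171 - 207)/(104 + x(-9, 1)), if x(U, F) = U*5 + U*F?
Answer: -189/25 ≈ -7.5600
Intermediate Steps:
x(U, F) = 5*U + F*U
(-171 - 207)/(104 + x(-9, 1)) = (-171 - 207)/(104 - 9*(5 + 1)) = -378/(104 - 9*6) = -378/(104 - 54) = -378/50 = -378*1/50 = -189/25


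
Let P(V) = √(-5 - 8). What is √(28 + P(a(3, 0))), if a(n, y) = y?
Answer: √(28 + I*√13) ≈ 5.3024 + 0.33999*I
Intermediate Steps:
P(V) = I*√13 (P(V) = √(-13) = I*√13)
√(28 + P(a(3, 0))) = √(28 + I*√13)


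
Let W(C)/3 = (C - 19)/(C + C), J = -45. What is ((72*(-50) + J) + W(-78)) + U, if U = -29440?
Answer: -1720323/52 ≈ -33083.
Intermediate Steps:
W(C) = 3*(-19 + C)/(2*C) (W(C) = 3*((C - 19)/(C + C)) = 3*((-19 + C)/((2*C))) = 3*((-19 + C)*(1/(2*C))) = 3*((-19 + C)/(2*C)) = 3*(-19 + C)/(2*C))
((72*(-50) + J) + W(-78)) + U = ((72*(-50) - 45) + (3/2)*(-19 - 78)/(-78)) - 29440 = ((-3600 - 45) + (3/2)*(-1/78)*(-97)) - 29440 = (-3645 + 97/52) - 29440 = -189443/52 - 29440 = -1720323/52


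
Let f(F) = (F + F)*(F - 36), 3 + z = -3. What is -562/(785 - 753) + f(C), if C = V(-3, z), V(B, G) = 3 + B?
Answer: -281/16 ≈ -17.563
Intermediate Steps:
z = -6 (z = -3 - 3 = -6)
C = 0 (C = 3 - 3 = 0)
f(F) = 2*F*(-36 + F) (f(F) = (2*F)*(-36 + F) = 2*F*(-36 + F))
-562/(785 - 753) + f(C) = -562/(785 - 753) + 2*0*(-36 + 0) = -562/32 + 2*0*(-36) = (1/32)*(-562) + 0 = -281/16 + 0 = -281/16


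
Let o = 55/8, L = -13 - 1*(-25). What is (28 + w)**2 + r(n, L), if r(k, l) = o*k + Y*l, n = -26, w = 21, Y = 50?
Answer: 11289/4 ≈ 2822.3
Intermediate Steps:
L = 12 (L = -13 + 25 = 12)
o = 55/8 (o = 55*(1/8) = 55/8 ≈ 6.8750)
r(k, l) = 50*l + 55*k/8 (r(k, l) = 55*k/8 + 50*l = 50*l + 55*k/8)
(28 + w)**2 + r(n, L) = (28 + 21)**2 + (50*12 + (55/8)*(-26)) = 49**2 + (600 - 715/4) = 2401 + 1685/4 = 11289/4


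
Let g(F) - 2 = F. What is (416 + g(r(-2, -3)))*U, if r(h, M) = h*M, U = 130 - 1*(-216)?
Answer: 146704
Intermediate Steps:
U = 346 (U = 130 + 216 = 346)
r(h, M) = M*h
g(F) = 2 + F
(416 + g(r(-2, -3)))*U = (416 + (2 - 3*(-2)))*346 = (416 + (2 + 6))*346 = (416 + 8)*346 = 424*346 = 146704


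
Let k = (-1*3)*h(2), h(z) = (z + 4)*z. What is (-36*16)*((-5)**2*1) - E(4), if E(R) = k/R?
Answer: -14391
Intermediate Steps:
h(z) = z*(4 + z) (h(z) = (4 + z)*z = z*(4 + z))
k = -36 (k = (-1*3)*(2*(4 + 2)) = -6*6 = -3*12 = -36)
E(R) = -36/R
(-36*16)*((-5)**2*1) - E(4) = (-36*16)*((-5)**2*1) - (-36)/4 = -14400 - (-36)/4 = -576*25 - 1*(-9) = -14400 + 9 = -14391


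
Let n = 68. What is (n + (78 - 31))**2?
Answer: 13225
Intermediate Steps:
(n + (78 - 31))**2 = (68 + (78 - 31))**2 = (68 + 47)**2 = 115**2 = 13225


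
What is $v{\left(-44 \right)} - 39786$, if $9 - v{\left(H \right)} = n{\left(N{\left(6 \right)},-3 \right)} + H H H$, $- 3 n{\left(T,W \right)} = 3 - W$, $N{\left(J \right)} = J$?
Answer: $45409$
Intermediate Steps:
$n{\left(T,W \right)} = -1 + \frac{W}{3}$ ($n{\left(T,W \right)} = - \frac{3 - W}{3} = -1 + \frac{W}{3}$)
$v{\left(H \right)} = 11 - H^{3}$ ($v{\left(H \right)} = 9 - \left(\left(-1 + \frac{1}{3} \left(-3\right)\right) + H H H\right) = 9 - \left(\left(-1 - 1\right) + H^{2} H\right) = 9 - \left(-2 + H^{3}\right) = 11 - H^{3}$)
$v{\left(-44 \right)} - 39786 = \left(11 - \left(-44\right)^{3}\right) - 39786 = \left(11 - -85184\right) - 39786 = \left(11 + 85184\right) - 39786 = 85195 - 39786 = 45409$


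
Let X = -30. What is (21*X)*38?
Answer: -23940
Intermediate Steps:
(21*X)*38 = (21*(-30))*38 = -630*38 = -23940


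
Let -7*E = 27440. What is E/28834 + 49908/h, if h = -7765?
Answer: -734743036/111948005 ≈ -6.5633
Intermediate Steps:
E = -3920 (E = -⅐*27440 = -3920)
E/28834 + 49908/h = -3920/28834 + 49908/(-7765) = -3920*1/28834 + 49908*(-1/7765) = -1960/14417 - 49908/7765 = -734743036/111948005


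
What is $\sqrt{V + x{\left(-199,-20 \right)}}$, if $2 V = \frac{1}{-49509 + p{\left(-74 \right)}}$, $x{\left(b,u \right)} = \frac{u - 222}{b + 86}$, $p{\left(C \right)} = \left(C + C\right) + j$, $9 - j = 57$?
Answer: $\frac{\sqrt{270241421776310}}{11233330} \approx 1.4634$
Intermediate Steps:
$j = -48$ ($j = 9 - 57 = -48$)
$p{\left(C \right)} = -48 + 2 C$ ($p{\left(C \right)} = \left(C + C\right) - 48 = 2 C - 48 = -48 + 2 C$)
$x{\left(b,u \right)} = \frac{-222 + u}{86 + b}$
$V = - \frac{1}{99410}$ ($V = \frac{1}{2 \left(-49509 + \left(-48 + 2 \left(-74\right)\right)\right)} = \frac{1}{2 \left(-49509 - 196\right)} = \frac{1}{2 \left(-49705\right)} = \frac{1}{2} \left(- \frac{1}{49705}\right) = - \frac{1}{99410} \approx -1.0059 \cdot 10^{-5}$)
$\sqrt{V + x{\left(-199,-20 \right)}} = \sqrt{- \frac{1}{99410} + \frac{-222 - 20}{86 - 199}} = \sqrt{- \frac{1}{99410} + \frac{1}{-113} \left(-242\right)} = \sqrt{- \frac{1}{99410} - - \frac{242}{113}} = \sqrt{- \frac{1}{99410} + \frac{242}{113}} = \sqrt{\frac{24057107}{11233330}} = \frac{\sqrt{270241421776310}}{11233330}$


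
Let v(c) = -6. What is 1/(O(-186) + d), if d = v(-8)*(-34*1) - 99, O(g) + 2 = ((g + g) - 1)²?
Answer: 1/139232 ≈ 7.1823e-6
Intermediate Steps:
O(g) = -2 + (-1 + 2*g)² (O(g) = -2 + ((g + g) - 1)² = -2 + (2*g - 1)² = -2 + (-1 + 2*g)²)
d = 105 (d = -(-204) - 99 = -6*(-34) - 99 = 204 - 99 = 105)
1/(O(-186) + d) = 1/((-2 + (-1 + 2*(-186))²) + 105) = 1/((-2 + (-1 - 372)²) + 105) = 1/((-2 + (-373)²) + 105) = 1/((-2 + 139129) + 105) = 1/(139127 + 105) = 1/139232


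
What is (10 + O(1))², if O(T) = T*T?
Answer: 121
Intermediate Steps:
O(T) = T²
(10 + O(1))² = (10 + 1²)² = (10 + 1)² = 11² = 121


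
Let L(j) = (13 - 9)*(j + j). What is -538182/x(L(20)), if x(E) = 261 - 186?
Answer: -179394/25 ≈ -7175.8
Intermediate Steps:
L(j) = 8*j (L(j) = 4*(2*j) = 8*j)
x(E) = 75
-538182/x(L(20)) = -538182/75 = -538182*1/75 = -179394/25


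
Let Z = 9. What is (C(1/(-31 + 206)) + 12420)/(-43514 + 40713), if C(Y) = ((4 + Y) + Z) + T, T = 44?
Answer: -2183476/490175 ≈ -4.4545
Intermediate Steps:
C(Y) = 57 + Y (C(Y) = ((4 + Y) + 9) + 44 = (13 + Y) + 44 = 57 + Y)
(C(1/(-31 + 206)) + 12420)/(-43514 + 40713) = ((57 + 1/(-31 + 206)) + 12420)/(-43514 + 40713) = ((57 + 1/175) + 12420)/(-2801) = ((57 + 1/175) + 12420)*(-1/2801) = (9976/175 + 12420)*(-1/2801) = (2183476/175)*(-1/2801) = -2183476/490175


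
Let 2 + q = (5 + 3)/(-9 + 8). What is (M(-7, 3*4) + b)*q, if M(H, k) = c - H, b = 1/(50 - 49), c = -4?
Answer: -40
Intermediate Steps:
q = -10 (q = -2 + (5 + 3)/(-9 + 8) = -2 + 8/(-1) = -2 + 8*(-1) = -2 - 8 = -10)
b = 1 (b = 1/1 = 1)
M(H, k) = -4 - H
(M(-7, 3*4) + b)*q = ((-4 - 1*(-7)) + 1)*(-10) = ((-4 + 7) + 1)*(-10) = (3 + 1)*(-10) = 4*(-10) = -40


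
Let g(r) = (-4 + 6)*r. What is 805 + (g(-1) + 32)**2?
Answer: 1705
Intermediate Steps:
g(r) = 2*r
805 + (g(-1) + 32)**2 = 805 + (2*(-1) + 32)**2 = 805 + (-2 + 32)**2 = 805 + 30**2 = 805 + 900 = 1705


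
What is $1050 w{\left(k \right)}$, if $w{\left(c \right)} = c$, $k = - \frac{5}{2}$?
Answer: $-2625$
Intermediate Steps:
$k = - \frac{5}{2}$ ($k = \left(-5\right) \frac{1}{2} = - \frac{5}{2} \approx -2.5$)
$1050 w{\left(k \right)} = 1050 \left(- \frac{5}{2}\right) = -2625$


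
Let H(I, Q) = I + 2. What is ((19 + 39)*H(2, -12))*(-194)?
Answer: -45008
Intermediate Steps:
H(I, Q) = 2 + I
((19 + 39)*H(2, -12))*(-194) = ((19 + 39)*(2 + 2))*(-194) = (58*4)*(-194) = 232*(-194) = -45008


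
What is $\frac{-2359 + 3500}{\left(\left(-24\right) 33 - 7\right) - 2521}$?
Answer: $- \frac{1141}{3320} \approx -0.34367$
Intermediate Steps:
$\frac{-2359 + 3500}{\left(\left(-24\right) 33 - 7\right) - 2521} = \frac{1141}{\left(-792 - 7\right) - 2521} = \frac{1141}{-799 - 2521} = \frac{1141}{-3320} = 1141 \left(- \frac{1}{3320}\right) = - \frac{1141}{3320}$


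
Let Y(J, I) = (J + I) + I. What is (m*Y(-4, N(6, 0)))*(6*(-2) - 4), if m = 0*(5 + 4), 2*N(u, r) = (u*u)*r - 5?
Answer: 0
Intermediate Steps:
N(u, r) = -5/2 + r*u**2/2 (N(u, r) = ((u*u)*r - 5)/2 = (u**2*r - 5)/2 = (r*u**2 - 5)/2 = (-5 + r*u**2)/2 = -5/2 + r*u**2/2)
m = 0 (m = 0*9 = 0)
Y(J, I) = J + 2*I (Y(J, I) = (I + J) + I = J + 2*I)
(m*Y(-4, N(6, 0)))*(6*(-2) - 4) = (0*(-4 + 2*(-5/2 + (1/2)*0*6**2)))*(6*(-2) - 4) = (0*(-4 + 2*(-5/2 + (1/2)*0*36)))*(-12 - 4) = (0*(-4 + 2*(-5/2 + 0)))*(-16) = (0*(-4 + 2*(-5/2)))*(-16) = (0*(-4 - 5))*(-16) = (0*(-9))*(-16) = 0*(-16) = 0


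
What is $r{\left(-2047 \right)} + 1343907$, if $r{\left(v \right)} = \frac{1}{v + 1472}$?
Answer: $\frac{772746524}{575} \approx 1.3439 \cdot 10^{6}$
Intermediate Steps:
$r{\left(v \right)} = \frac{1}{1472 + v}$
$r{\left(-2047 \right)} + 1343907 = \frac{1}{1472 - 2047} + 1343907 = \frac{1}{-575} + 1343907 = - \frac{1}{575} + 1343907 = \frac{772746524}{575}$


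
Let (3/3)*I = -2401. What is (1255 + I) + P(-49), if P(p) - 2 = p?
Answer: -1193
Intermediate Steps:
I = -2401
P(p) = 2 + p
(1255 + I) + P(-49) = (1255 - 2401) + (2 - 49) = -1146 - 47 = -1193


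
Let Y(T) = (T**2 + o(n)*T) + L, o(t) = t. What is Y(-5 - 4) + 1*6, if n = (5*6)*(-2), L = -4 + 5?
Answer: 628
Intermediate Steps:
L = 1
n = -60 (n = 30*(-2) = -60)
Y(T) = 1 + T**2 - 60*T (Y(T) = (T**2 - 60*T) + 1 = 1 + T**2 - 60*T)
Y(-5 - 4) + 1*6 = (1 + (-5 - 4)**2 - 60*(-5 - 4)) + 1*6 = (1 + (-9)**2 - 60*(-9)) + 6 = (1 + 81 + 540) + 6 = 622 + 6 = 628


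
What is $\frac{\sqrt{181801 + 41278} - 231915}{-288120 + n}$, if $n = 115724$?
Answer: $\frac{231915}{172396} - \frac{\sqrt{223079}}{172396} \approx 1.3425$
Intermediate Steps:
$\frac{\sqrt{181801 + 41278} - 231915}{-288120 + n} = \frac{\sqrt{181801 + 41278} - 231915}{-288120 + 115724} = \frac{\sqrt{223079} - 231915}{-172396} = \left(-231915 + \sqrt{223079}\right) \left(- \frac{1}{172396}\right) = \frac{231915}{172396} - \frac{\sqrt{223079}}{172396}$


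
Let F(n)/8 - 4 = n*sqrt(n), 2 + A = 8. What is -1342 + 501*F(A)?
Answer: 14690 + 24048*sqrt(6) ≈ 73595.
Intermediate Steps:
A = 6 (A = -2 + 8 = 6)
F(n) = 32 + 8*n**(3/2) (F(n) = 32 + 8*(n*sqrt(n)) = 32 + 8*n**(3/2))
-1342 + 501*F(A) = -1342 + 501*(32 + 8*6**(3/2)) = -1342 + 501*(32 + 8*(6*sqrt(6))) = -1342 + 501*(32 + 48*sqrt(6)) = -1342 + (16032 + 24048*sqrt(6)) = 14690 + 24048*sqrt(6)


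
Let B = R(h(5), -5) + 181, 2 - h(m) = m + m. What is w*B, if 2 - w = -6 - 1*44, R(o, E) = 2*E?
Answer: 8892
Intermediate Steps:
h(m) = 2 - 2*m (h(m) = 2 - (m + m) = 2 - 2*m)
B = 171 (B = 2*(-5) + 181 = -10 + 181 = 171)
w = 52 (w = 2 - (-6 - 1*44) = 2 - (-6 - 44) = 2 - 1*(-50) = 2 + 50 = 52)
w*B = 52*171 = 8892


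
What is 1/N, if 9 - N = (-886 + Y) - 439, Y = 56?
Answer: 1/1278 ≈ 0.00078247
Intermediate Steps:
N = 1278 (N = 9 - ((-886 + 56) - 439) = 9 - (-830 - 439) = 9 - 1*(-1269) = 9 + 1269 = 1278)
1/N = 1/1278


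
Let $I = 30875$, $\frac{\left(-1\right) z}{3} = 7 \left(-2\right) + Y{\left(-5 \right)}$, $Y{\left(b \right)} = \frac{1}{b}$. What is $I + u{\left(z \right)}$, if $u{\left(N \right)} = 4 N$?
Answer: $\frac{155227}{5} \approx 31045.0$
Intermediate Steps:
$z = \frac{213}{5}$ ($z = - 3 \left(7 \left(-2\right) + \frac{1}{-5}\right) = - 3 \left(-14 - \frac{1}{5}\right) = \left(-3\right) \left(- \frac{71}{5}\right) = \frac{213}{5} \approx 42.6$)
$I + u{\left(z \right)} = 30875 + 4 \cdot \frac{213}{5} = 30875 + \frac{852}{5} = \frac{155227}{5}$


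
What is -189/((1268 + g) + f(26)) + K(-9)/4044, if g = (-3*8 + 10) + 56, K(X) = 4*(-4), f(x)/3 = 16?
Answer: -28073/196134 ≈ -0.14313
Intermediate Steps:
f(x) = 48 (f(x) = 3*16 = 48)
K(X) = -16
g = 42 (g = (-24 + 10) + 56 = -14 + 56 = 42)
-189/((1268 + g) + f(26)) + K(-9)/4044 = -189/((1268 + 42) + 48) - 16/4044 = -189/(1310 + 48) - 16*1/4044 = -189/1358 - 4/1011 = -189*1/1358 - 4/1011 = -27/194 - 4/1011 = -28073/196134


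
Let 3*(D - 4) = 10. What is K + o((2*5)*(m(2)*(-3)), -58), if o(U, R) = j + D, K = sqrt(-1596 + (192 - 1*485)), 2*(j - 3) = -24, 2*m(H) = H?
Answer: -5/3 + I*sqrt(1889) ≈ -1.6667 + 43.463*I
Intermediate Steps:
m(H) = H/2
D = 22/3 (D = 4 + (1/3)*10 = 4 + 10/3 = 22/3 ≈ 7.3333)
j = -9 (j = 3 + (1/2)*(-24) = 3 - 12 = -9)
K = I*sqrt(1889) (K = sqrt(-1596 + (192 - 485)) = sqrt(-1596 - 293) = sqrt(-1889) = I*sqrt(1889) ≈ 43.463*I)
o(U, R) = -5/3 (o(U, R) = -9 + 22/3 = -5/3)
K + o((2*5)*(m(2)*(-3)), -58) = I*sqrt(1889) - 5/3 = -5/3 + I*sqrt(1889)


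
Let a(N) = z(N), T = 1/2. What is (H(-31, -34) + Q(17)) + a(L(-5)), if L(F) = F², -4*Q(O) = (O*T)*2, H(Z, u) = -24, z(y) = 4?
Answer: -97/4 ≈ -24.250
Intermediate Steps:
T = ½ ≈ 0.50000
Q(O) = -O/4 (Q(O) = -O*(½)*2/4 = -O/2*2/4 = -O/4)
a(N) = 4
(H(-31, -34) + Q(17)) + a(L(-5)) = (-24 - ¼*17) + 4 = (-24 - 17/4) + 4 = -113/4 + 4 = -97/4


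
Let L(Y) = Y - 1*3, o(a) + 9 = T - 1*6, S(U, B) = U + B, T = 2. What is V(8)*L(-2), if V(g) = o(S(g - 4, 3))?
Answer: 65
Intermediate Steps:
S(U, B) = B + U
o(a) = -13 (o(a) = -9 + (2 - 1*6) = -9 + (2 - 6) = -9 - 4 = -13)
L(Y) = -3 + Y (L(Y) = Y - 3 = -3 + Y)
V(g) = -13
V(8)*L(-2) = -13*(-3 - 2) = -13*(-5) = 65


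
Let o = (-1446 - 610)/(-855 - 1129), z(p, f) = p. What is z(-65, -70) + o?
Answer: -15863/248 ≈ -63.964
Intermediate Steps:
o = 257/248 (o = -2056/(-1984) = -2056*(-1/1984) = 257/248 ≈ 1.0363)
z(-65, -70) + o = -65 + 257/248 = -15863/248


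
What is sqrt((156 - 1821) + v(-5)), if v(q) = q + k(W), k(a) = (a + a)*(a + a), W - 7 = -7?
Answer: I*sqrt(1670) ≈ 40.866*I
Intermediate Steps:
W = 0 (W = 7 - 7 = 0)
k(a) = 4*a**2 (k(a) = (2*a)*(2*a) = 4*a**2)
v(q) = q (v(q) = q + 4*0**2 = q + 4*0 = q + 0 = q)
sqrt((156 - 1821) + v(-5)) = sqrt((156 - 1821) - 5) = sqrt(-1665 - 5) = sqrt(-1670) = I*sqrt(1670)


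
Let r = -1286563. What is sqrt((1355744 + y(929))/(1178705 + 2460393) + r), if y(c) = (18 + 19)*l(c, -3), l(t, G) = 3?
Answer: I*sqrt(17037992944330304262)/3639098 ≈ 1134.3*I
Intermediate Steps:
y(c) = 111 (y(c) = (18 + 19)*3 = 37*3 = 111)
sqrt((1355744 + y(929))/(1178705 + 2460393) + r) = sqrt((1355744 + 111)/(1178705 + 2460393) - 1286563) = sqrt(1355855/3639098 - 1286563) = sqrt(-4681927484319/3639098) = I*sqrt(17037992944330304262)/3639098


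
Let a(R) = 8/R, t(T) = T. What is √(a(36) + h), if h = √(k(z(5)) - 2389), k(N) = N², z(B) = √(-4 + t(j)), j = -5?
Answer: √(2 + 9*I*√2398)/3 ≈ 4.9594 + 4.937*I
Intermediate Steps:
z(B) = 3*I (z(B) = √(-4 - 5) = √(-9) = 3*I)
h = I*√2398 (h = √((3*I)² - 2389) = √(-9 - 2389) = √(-2398) = I*√2398 ≈ 48.969*I)
√(a(36) + h) = √(8/36 + I*√2398) = √(8*(1/36) + I*√2398) = √(2/9 + I*√2398)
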